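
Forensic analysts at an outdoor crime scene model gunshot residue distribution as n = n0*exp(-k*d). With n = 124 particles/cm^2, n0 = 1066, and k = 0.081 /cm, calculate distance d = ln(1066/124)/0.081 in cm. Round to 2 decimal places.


GSR distance calculation:
n0/n = 1066 / 124 = 8.596774
ln(n0/n) = 2.151387
d = 2.151387 / 0.081 = 26.56 cm

26.56


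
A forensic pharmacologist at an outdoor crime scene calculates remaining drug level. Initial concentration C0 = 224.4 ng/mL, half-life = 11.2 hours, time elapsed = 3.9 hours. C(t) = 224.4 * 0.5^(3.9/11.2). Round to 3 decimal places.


Drug concentration decay:
Number of half-lives = t / t_half = 3.9 / 11.2 = 0.348214
Decay factor = 0.5^0.348214 = 0.78555598
C(t) = 224.4 * 0.78555598 = 176.279 ng/mL

176.279


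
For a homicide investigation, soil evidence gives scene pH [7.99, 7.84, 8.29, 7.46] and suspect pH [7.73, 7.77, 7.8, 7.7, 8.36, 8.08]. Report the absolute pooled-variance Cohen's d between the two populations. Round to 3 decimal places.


Pooled-variance Cohen's d for soil pH comparison:
Scene mean = 31.58 / 4 = 7.895
Suspect mean = 47.44 / 6 = 7.906667
Scene sample variance s_s^2 = 0.1191
Suspect sample variance s_c^2 = 0.067907
Pooled variance = ((n_s-1)*s_s^2 + (n_c-1)*s_c^2) / (n_s + n_c - 2) = 0.087104
Pooled SD = sqrt(0.087104) = 0.295134
Mean difference = -0.011667
|d| = |-0.011667| / 0.295134 = 0.040

0.040


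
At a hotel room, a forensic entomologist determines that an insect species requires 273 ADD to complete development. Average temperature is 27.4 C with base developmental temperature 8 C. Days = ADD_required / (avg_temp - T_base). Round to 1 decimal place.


Insect development time:
Effective temperature = avg_temp - T_base = 27.4 - 8 = 19.4 C
Days = ADD / effective_temp = 273 / 19.4 = 14.1 days

14.1


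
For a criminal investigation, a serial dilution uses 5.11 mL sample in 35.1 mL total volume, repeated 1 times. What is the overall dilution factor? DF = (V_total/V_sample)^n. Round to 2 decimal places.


Dilution factor calculation:
Single dilution = V_total / V_sample = 35.1 / 5.11 ≈ 6.868885
Number of dilutions = 1
Total DF = (35.1 / 5.11)^1 (full precision, rounded at the end) = 6.87

6.87


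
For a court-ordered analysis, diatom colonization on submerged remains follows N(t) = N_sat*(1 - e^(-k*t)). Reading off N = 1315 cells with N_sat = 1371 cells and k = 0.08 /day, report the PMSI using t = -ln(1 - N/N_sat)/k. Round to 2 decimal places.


PMSI from diatom colonization curve:
N / N_sat = 1315 / 1371 = 0.959154
1 - N/N_sat = 0.040846
ln(1 - N/N_sat) = -3.197946
t = -ln(1 - N/N_sat) / k = -(-3.197946) / 0.08 = 39.97 days

39.97


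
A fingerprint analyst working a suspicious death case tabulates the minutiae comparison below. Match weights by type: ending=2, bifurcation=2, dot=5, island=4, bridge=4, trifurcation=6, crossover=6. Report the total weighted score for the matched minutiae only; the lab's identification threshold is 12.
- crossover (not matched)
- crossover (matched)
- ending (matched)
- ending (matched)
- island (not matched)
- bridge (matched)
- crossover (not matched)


Weighted minutiae match score:
  crossover: not matched, +0
  crossover: matched, +6 (running total 6)
  ending: matched, +2 (running total 8)
  ending: matched, +2 (running total 10)
  island: not matched, +0
  bridge: matched, +4 (running total 14)
  crossover: not matched, +0
Total score = 14
Threshold = 12; verdict = identification

14


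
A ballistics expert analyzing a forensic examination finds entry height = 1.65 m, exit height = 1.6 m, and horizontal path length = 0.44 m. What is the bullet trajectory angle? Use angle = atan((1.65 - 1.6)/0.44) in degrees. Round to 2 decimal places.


Bullet trajectory angle:
Height difference = 1.65 - 1.6 = 0.05 m
angle = atan(0.05 / 0.44)
angle = atan(0.113636)
angle = 6.48 degrees

6.48


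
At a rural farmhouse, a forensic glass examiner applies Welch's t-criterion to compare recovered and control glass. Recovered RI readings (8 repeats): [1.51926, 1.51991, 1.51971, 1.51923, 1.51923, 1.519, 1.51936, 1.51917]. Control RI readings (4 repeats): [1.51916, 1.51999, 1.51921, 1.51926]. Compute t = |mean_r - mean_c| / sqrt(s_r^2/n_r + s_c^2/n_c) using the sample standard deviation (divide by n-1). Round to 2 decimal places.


Welch's t-criterion for glass RI comparison:
Recovered mean = sum / n_r = 12.15487 / 8 = 1.5193588
Control mean = sum / n_c = 6.07762 / 4 = 1.519405
Recovered sample variance s_r^2 = 9.06411e-08
Control sample variance s_c^2 = 1.53767e-07
Welch SE (unpooled) = sqrt(s_r^2/n_r + s_c^2/n_c) = sqrt(1.13301e-08 + 3.84417e-08) = sqrt(4.97718e-08) = 0.000223096
|mean_r - mean_c| = 4.625e-05
t = 4.625e-05 / 0.000223096 = 0.21

0.21


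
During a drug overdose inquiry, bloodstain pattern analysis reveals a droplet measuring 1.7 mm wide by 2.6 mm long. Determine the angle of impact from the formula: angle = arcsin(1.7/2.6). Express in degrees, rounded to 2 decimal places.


Blood spatter impact angle calculation:
width / length = 1.7 / 2.6 = 0.653846
angle = arcsin(0.653846)
angle = 40.83 degrees

40.83


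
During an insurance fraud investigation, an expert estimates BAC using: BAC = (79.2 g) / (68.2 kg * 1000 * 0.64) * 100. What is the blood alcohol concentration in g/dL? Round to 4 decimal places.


Applying the Widmark formula:
BAC = (dose_g / (body_wt * 1000 * r)) * 100
Denominator = 68.2 * 1000 * 0.64 = 43648
BAC = (79.2 / 43648) * 100
BAC = 0.1815 g/dL

0.1815


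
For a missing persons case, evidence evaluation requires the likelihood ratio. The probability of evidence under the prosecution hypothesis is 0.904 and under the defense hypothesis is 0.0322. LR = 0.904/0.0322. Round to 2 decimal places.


Likelihood ratio calculation:
LR = P(E|Hp) / P(E|Hd)
LR = 0.904 / 0.0322
LR = 28.07

28.07


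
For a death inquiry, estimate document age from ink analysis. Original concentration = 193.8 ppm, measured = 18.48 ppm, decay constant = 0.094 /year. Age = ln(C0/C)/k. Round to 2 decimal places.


Document age estimation:
C0/C = 193.8 / 18.48 = 10.487013
ln(C0/C) = 2.350138
t = 2.350138 / 0.094 = 25.00 years

25.00


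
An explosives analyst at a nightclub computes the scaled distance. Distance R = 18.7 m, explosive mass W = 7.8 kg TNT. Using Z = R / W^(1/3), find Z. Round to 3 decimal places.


Scaled distance calculation:
W^(1/3) = 7.8^(1/3) = 1.983192
Z = R / W^(1/3) = 18.7 / 1.983192
Z = 9.429 m/kg^(1/3)

9.429


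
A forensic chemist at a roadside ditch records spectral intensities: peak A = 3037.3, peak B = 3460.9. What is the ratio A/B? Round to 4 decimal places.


Spectral peak ratio:
Peak A = 3037.3 counts
Peak B = 3460.9 counts
Ratio = 3037.3 / 3460.9 = 0.8776

0.8776


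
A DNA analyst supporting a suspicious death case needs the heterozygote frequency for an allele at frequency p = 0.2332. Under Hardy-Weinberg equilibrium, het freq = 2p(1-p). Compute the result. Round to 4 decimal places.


Hardy-Weinberg heterozygote frequency:
q = 1 - p = 1 - 0.2332 = 0.7668
2pq = 2 * 0.2332 * 0.7668 = 0.3576

0.3576


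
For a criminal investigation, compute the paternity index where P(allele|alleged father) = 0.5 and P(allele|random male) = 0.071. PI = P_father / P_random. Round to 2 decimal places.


Paternity Index calculation:
PI = P(allele|father) / P(allele|random)
PI = 0.5 / 0.071
PI = 7.04

7.04


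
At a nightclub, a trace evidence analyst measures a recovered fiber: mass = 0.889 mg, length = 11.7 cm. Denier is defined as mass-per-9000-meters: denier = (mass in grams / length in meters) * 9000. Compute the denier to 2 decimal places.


Denier calculation:
Mass in grams = 0.889 mg / 1000 = 0.000889 g
Length in meters = 11.7 cm / 100 = 0.117 m
Linear density = mass / length = 0.000889 / 0.117 = 0.00759829 g/m
Denier = (g/m) * 9000 = 0.00759829 * 9000 = 68.38

68.38


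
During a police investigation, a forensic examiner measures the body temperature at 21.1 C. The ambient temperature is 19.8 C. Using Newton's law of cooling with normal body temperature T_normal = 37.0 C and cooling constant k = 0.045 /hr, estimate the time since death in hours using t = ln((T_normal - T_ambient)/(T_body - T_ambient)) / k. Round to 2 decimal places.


Using Newton's law of cooling:
t = ln((T_normal - T_ambient) / (T_body - T_ambient)) / k
T_normal - T_ambient = 17.2
T_body - T_ambient = 1.3
Ratio = 13.230769
ln(ratio) = 2.582545
t = 2.582545 / 0.045 = 57.39 hours

57.39


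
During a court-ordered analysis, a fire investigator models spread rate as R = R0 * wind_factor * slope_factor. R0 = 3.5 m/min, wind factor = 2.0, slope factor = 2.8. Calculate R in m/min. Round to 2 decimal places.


Fire spread rate calculation:
R = R0 * wind_factor * slope_factor
= 3.5 * 2.0 * 2.8
= 7 * 2.8
= 19.60 m/min

19.60


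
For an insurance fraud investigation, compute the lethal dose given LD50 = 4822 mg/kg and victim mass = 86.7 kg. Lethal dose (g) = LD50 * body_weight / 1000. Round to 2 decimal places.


Lethal dose calculation:
Lethal dose = LD50 * body_weight / 1000
= 4822 * 86.7 / 1000
= 418067.4 / 1000
= 418.07 g

418.07


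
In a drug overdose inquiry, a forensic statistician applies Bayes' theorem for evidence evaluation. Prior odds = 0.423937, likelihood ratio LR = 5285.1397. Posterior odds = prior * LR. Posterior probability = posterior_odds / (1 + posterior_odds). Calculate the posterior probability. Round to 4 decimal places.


Bayesian evidence evaluation:
Posterior odds = prior_odds * LR = 0.423937 * 5285.1397 = 2240.566
Posterior probability = posterior_odds / (1 + posterior_odds)
= 2240.566 / (1 + 2240.566)
= 2240.566 / 2241.566
= 0.9996

0.9996


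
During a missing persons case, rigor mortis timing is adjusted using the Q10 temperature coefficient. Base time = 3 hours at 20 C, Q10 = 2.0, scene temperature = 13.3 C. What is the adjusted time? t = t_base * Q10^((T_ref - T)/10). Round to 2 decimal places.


Rigor mortis time adjustment:
Exponent = (T_ref - T_actual) / 10 = (20 - 13.3) / 10 = 0.67
Q10 factor = 2.0^0.67 = 1.59107
t_adjusted = 3 * 1.59107 = 4.77 hours

4.77


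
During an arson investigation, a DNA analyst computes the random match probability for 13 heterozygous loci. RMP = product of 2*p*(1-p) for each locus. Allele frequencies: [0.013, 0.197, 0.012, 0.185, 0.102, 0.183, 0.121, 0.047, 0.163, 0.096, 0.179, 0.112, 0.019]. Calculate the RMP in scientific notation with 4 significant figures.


Computing RMP for 13 loci:
Locus 1: 2 * 0.013 * 0.987 = 0.025662
Locus 2: 2 * 0.197 * 0.803 = 0.316382
Locus 3: 2 * 0.012 * 0.988 = 0.023712
Locus 4: 2 * 0.185 * 0.815 = 0.30155
Locus 5: 2 * 0.102 * 0.898 = 0.183192
Locus 6: 2 * 0.183 * 0.817 = 0.299022
Locus 7: 2 * 0.121 * 0.879 = 0.212718
Locus 8: 2 * 0.047 * 0.953 = 0.089582
Locus 9: 2 * 0.163 * 0.837 = 0.272862
Locus 10: 2 * 0.096 * 0.904 = 0.173568
Locus 11: 2 * 0.179 * 0.821 = 0.293918
Locus 12: 2 * 0.112 * 0.888 = 0.198912
Locus 13: 2 * 0.019 * 0.981 = 0.037278
RMP = 6.255e-12

6.255e-12


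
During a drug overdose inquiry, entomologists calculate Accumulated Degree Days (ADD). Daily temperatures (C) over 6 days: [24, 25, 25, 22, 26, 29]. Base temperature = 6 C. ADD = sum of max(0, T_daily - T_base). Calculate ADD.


Computing ADD day by day:
Day 1: max(0, 24 - 6) = 18
Day 2: max(0, 25 - 6) = 19
Day 3: max(0, 25 - 6) = 19
Day 4: max(0, 22 - 6) = 16
Day 5: max(0, 26 - 6) = 20
Day 6: max(0, 29 - 6) = 23
Total ADD = 115

115


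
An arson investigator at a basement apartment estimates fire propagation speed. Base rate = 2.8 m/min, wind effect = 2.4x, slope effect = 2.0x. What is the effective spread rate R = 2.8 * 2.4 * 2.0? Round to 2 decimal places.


Fire spread rate calculation:
R = R0 * wind_factor * slope_factor
= 2.8 * 2.4 * 2.0
= 6.72 * 2.0
= 13.44 m/min

13.44


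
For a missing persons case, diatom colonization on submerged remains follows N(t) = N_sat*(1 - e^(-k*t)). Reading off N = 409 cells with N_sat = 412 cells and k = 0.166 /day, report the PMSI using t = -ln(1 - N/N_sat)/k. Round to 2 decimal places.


PMSI from diatom colonization curve:
N / N_sat = 409 / 412 = 0.992718
1 - N/N_sat = 0.007282
ln(1 - N/N_sat) = -4.92235
t = -ln(1 - N/N_sat) / k = -(-4.92235) / 0.166 = 29.65 days

29.65


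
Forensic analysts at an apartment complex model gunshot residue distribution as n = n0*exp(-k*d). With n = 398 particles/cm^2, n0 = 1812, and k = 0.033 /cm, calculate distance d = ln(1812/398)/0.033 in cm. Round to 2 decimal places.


GSR distance calculation:
n0/n = 1812 / 398 = 4.552764
ln(n0/n) = 1.515735
d = 1.515735 / 0.033 = 45.93 cm

45.93


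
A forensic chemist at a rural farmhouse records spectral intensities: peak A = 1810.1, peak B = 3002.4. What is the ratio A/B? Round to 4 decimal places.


Spectral peak ratio:
Peak A = 1810.1 counts
Peak B = 3002.4 counts
Ratio = 1810.1 / 3002.4 = 0.6029

0.6029


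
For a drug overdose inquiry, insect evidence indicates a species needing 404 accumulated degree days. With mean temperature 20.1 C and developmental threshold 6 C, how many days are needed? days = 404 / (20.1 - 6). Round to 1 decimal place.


Insect development time:
Effective temperature = avg_temp - T_base = 20.1 - 6 = 14.1 C
Days = ADD / effective_temp = 404 / 14.1 = 28.7 days

28.7


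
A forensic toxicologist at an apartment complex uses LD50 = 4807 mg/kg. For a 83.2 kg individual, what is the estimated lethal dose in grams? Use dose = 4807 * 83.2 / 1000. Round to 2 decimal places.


Lethal dose calculation:
Lethal dose = LD50 * body_weight / 1000
= 4807 * 83.2 / 1000
= 399942.4 / 1000
= 399.94 g

399.94


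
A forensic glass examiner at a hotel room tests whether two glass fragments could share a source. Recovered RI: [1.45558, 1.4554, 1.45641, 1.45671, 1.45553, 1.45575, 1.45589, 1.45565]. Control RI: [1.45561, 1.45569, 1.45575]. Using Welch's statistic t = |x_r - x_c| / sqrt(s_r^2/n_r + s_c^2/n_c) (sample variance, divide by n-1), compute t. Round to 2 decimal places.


Welch's t-criterion for glass RI comparison:
Recovered mean = sum / n_r = 11.64692 / 8 = 1.455865
Control mean = sum / n_c = 4.36705 / 3 = 1.4556833
Recovered sample variance s_r^2 = 2.11543e-07
Control sample variance s_c^2 = 4.93333e-09
Welch SE (unpooled) = sqrt(s_r^2/n_r + s_c^2/n_c) = sqrt(2.64429e-08 + 1.64444e-09) = sqrt(2.80873e-08) = 0.000167593
|mean_r - mean_c| = 0.000181667
t = 0.000181667 / 0.000167593 = 1.08

1.08


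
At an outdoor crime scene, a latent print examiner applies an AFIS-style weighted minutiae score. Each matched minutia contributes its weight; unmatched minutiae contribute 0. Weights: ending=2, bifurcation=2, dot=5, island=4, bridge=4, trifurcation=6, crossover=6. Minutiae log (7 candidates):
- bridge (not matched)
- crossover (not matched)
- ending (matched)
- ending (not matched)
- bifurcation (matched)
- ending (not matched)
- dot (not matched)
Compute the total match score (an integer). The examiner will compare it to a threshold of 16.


Weighted minutiae match score:
  bridge: not matched, +0
  crossover: not matched, +0
  ending: matched, +2 (running total 2)
  ending: not matched, +0
  bifurcation: matched, +2 (running total 4)
  ending: not matched, +0
  dot: not matched, +0
Total score = 4
Threshold = 16; verdict = inconclusive

4


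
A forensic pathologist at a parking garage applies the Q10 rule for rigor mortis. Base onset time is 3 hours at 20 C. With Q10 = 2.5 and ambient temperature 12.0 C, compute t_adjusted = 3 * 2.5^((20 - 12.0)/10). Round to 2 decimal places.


Rigor mortis time adjustment:
Exponent = (T_ref - T_actual) / 10 = (20 - 12.0) / 10 = 0.8
Q10 factor = 2.5^0.8 = 2.08138
t_adjusted = 3 * 2.08138 = 6.24 hours

6.24


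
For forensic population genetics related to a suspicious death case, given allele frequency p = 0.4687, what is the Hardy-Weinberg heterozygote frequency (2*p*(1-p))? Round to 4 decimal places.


Hardy-Weinberg heterozygote frequency:
q = 1 - p = 1 - 0.4687 = 0.5313
2pq = 2 * 0.4687 * 0.5313 = 0.4980

0.4980


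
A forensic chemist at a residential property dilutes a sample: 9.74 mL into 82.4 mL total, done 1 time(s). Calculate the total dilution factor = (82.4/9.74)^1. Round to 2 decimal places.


Dilution factor calculation:
Single dilution = V_total / V_sample = 82.4 / 9.74 ≈ 8.459959
Number of dilutions = 1
Total DF = (82.4 / 9.74)^1 (full precision, rounded at the end) = 8.46

8.46


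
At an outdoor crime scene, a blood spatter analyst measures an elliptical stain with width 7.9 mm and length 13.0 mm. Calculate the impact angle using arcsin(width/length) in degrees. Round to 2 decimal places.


Blood spatter impact angle calculation:
width / length = 7.9 / 13.0 = 0.607692
angle = arcsin(0.607692)
angle = 37.42 degrees

37.42


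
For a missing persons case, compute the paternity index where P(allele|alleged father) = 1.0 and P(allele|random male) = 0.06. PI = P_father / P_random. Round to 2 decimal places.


Paternity Index calculation:
PI = P(allele|father) / P(allele|random)
PI = 1.0 / 0.06
PI = 16.67

16.67


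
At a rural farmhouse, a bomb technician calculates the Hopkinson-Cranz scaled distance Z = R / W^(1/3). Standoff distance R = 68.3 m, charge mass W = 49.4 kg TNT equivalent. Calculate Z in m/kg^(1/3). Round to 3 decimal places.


Scaled distance calculation:
W^(1/3) = 49.4^(1/3) = 3.669236
Z = R / W^(1/3) = 68.3 / 3.669236
Z = 18.614 m/kg^(1/3)

18.614


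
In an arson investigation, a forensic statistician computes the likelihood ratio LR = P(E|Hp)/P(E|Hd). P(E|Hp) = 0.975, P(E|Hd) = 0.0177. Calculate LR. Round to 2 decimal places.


Likelihood ratio calculation:
LR = P(E|Hp) / P(E|Hd)
LR = 0.975 / 0.0177
LR = 55.08

55.08


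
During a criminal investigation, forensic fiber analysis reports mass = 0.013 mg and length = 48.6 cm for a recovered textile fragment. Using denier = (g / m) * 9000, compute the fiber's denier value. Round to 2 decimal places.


Denier calculation:
Mass in grams = 0.013 mg / 1000 = 0.000013 g
Length in meters = 48.6 cm / 100 = 0.486 m
Linear density = mass / length = 0.000013 / 0.486 = 0.00002675 g/m
Denier = (g/m) * 9000 = 0.00002675 * 9000 = 0.24

0.24


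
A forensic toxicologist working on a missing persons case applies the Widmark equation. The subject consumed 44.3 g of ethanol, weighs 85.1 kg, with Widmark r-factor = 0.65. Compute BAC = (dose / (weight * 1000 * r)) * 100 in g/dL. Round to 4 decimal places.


Applying the Widmark formula:
BAC = (dose_g / (body_wt * 1000 * r)) * 100
Denominator = 85.1 * 1000 * 0.65 = 55315
BAC = (44.3 / 55315) * 100
BAC = 0.0801 g/dL

0.0801


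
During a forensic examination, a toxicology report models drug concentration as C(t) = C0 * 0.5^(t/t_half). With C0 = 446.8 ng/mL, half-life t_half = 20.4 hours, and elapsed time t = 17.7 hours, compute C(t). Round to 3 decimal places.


Drug concentration decay:
Number of half-lives = t / t_half = 17.7 / 20.4 = 0.867647
Decay factor = 0.5^0.867647 = 0.54803996
C(t) = 446.8 * 0.54803996 = 244.864 ng/mL

244.864


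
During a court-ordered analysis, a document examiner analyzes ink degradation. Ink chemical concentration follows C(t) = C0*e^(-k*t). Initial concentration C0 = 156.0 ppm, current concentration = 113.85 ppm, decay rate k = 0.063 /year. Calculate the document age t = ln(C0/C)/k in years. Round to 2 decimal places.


Document age estimation:
C0/C = 156.0 / 113.85 = 1.370224
ln(C0/C) = 0.314974
t = 0.314974 / 0.063 = 5.00 years

5.00


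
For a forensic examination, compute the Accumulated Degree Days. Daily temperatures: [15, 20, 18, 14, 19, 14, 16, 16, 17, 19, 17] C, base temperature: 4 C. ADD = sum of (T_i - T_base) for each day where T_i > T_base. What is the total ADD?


Computing ADD day by day:
Day 1: max(0, 15 - 4) = 11
Day 2: max(0, 20 - 4) = 16
Day 3: max(0, 18 - 4) = 14
Day 4: max(0, 14 - 4) = 10
Day 5: max(0, 19 - 4) = 15
Day 6: max(0, 14 - 4) = 10
Day 7: max(0, 16 - 4) = 12
Day 8: max(0, 16 - 4) = 12
Day 9: max(0, 17 - 4) = 13
Day 10: max(0, 19 - 4) = 15
Day 11: max(0, 17 - 4) = 13
Total ADD = 141

141


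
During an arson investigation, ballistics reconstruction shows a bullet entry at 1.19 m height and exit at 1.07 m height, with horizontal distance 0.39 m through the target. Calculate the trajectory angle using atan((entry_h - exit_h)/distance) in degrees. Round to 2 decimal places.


Bullet trajectory angle:
Height difference = 1.19 - 1.07 = 0.12 m
angle = atan(0.12 / 0.39)
angle = atan(0.307692)
angle = 17.10 degrees

17.10


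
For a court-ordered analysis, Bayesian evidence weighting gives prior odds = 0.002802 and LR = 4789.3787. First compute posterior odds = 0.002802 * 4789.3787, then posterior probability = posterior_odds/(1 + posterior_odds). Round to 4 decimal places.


Bayesian evidence evaluation:
Posterior odds = prior_odds * LR = 0.002802 * 4789.3787 = 13.41984
Posterior probability = posterior_odds / (1 + posterior_odds)
= 13.41984 / (1 + 13.41984)
= 13.41984 / 14.41984
= 0.9307

0.9307


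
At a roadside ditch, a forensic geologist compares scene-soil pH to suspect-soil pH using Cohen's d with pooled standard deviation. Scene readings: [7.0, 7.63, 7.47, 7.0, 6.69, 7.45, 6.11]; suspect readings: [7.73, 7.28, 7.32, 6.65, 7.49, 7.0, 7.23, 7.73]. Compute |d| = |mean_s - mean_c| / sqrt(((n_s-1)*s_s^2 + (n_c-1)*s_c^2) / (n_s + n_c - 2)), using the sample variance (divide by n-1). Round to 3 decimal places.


Pooled-variance Cohen's d for soil pH comparison:
Scene mean = 49.35 / 7 = 7.05
Suspect mean = 58.43 / 8 = 7.30375
Scene sample variance s_s^2 = 0.281833
Suspect sample variance s_c^2 = 0.131998
Pooled variance = ((n_s-1)*s_s^2 + (n_c-1)*s_c^2) / (n_s + n_c - 2) = 0.201153
Pooled SD = sqrt(0.201153) = 0.448501
Mean difference = -0.25375
|d| = |-0.25375| / 0.448501 = 0.566

0.566


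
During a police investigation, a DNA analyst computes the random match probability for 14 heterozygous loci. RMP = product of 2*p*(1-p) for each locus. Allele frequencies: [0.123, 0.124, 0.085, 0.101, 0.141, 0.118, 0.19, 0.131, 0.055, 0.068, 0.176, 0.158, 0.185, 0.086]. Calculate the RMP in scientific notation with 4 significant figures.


Computing RMP for 14 loci:
Locus 1: 2 * 0.123 * 0.877 = 0.215742
Locus 2: 2 * 0.124 * 0.876 = 0.217248
Locus 3: 2 * 0.085 * 0.915 = 0.15555
Locus 4: 2 * 0.101 * 0.899 = 0.181598
Locus 5: 2 * 0.141 * 0.859 = 0.242238
Locus 6: 2 * 0.118 * 0.882 = 0.208152
Locus 7: 2 * 0.19 * 0.81 = 0.3078
Locus 8: 2 * 0.131 * 0.869 = 0.227678
Locus 9: 2 * 0.055 * 0.945 = 0.10395
Locus 10: 2 * 0.068 * 0.932 = 0.126752
Locus 11: 2 * 0.176 * 0.824 = 0.290048
Locus 12: 2 * 0.158 * 0.842 = 0.266072
Locus 13: 2 * 0.185 * 0.815 = 0.30155
Locus 14: 2 * 0.086 * 0.914 = 0.157208
RMP = 2.255e-10

2.255e-10


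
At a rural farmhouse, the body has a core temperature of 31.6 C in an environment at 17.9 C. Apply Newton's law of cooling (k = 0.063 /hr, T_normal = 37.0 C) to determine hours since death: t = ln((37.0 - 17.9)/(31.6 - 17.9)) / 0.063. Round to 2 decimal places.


Using Newton's law of cooling:
t = ln((T_normal - T_ambient) / (T_body - T_ambient)) / k
T_normal - T_ambient = 19.1
T_body - T_ambient = 13.7
Ratio = 1.394161
ln(ratio) = 0.332293
t = 0.332293 / 0.063 = 5.27 hours

5.27


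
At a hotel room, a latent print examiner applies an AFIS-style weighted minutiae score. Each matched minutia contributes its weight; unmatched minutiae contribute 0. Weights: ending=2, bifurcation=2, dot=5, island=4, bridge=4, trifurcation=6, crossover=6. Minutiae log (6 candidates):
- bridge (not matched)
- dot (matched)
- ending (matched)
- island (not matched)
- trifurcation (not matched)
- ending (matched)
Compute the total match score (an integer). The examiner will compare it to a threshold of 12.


Weighted minutiae match score:
  bridge: not matched, +0
  dot: matched, +5 (running total 5)
  ending: matched, +2 (running total 7)
  island: not matched, +0
  trifurcation: not matched, +0
  ending: matched, +2 (running total 9)
Total score = 9
Threshold = 12; verdict = inconclusive

9


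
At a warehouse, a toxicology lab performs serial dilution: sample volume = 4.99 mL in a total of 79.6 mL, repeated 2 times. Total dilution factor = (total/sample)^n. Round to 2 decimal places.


Dilution factor calculation:
Single dilution = V_total / V_sample = 79.6 / 4.99 ≈ 15.951904
Number of dilutions = 2
Total DF = (79.6 / 4.99)^2 (full precision, rounded at the end) = 254.46

254.46


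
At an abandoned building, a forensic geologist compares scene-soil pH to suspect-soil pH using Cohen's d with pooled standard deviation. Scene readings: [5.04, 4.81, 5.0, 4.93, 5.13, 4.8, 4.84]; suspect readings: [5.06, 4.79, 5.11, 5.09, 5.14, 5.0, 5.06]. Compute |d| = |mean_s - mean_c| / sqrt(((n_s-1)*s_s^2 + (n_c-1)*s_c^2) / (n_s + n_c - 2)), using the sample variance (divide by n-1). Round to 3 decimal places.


Pooled-variance Cohen's d for soil pH comparison:
Scene mean = 34.55 / 7 = 4.935714
Suspect mean = 35.25 / 7 = 5.035714
Scene sample variance s_s^2 = 0.016029
Suspect sample variance s_c^2 = 0.013695
Pooled variance = ((n_s-1)*s_s^2 + (n_c-1)*s_c^2) / (n_s + n_c - 2) = 0.014862
Pooled SD = sqrt(0.014862) = 0.12191
Mean difference = -0.1
|d| = |-0.1| / 0.12191 = 0.820

0.820


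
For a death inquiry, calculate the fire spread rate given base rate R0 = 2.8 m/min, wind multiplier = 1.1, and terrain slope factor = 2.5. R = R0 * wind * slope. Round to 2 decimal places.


Fire spread rate calculation:
R = R0 * wind_factor * slope_factor
= 2.8 * 1.1 * 2.5
= 3.08 * 2.5
= 7.70 m/min

7.70


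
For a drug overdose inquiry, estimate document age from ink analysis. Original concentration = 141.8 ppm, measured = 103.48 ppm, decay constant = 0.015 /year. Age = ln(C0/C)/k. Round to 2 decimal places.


Document age estimation:
C0/C = 141.8 / 103.48 = 1.370313
ln(C0/C) = 0.315039
t = 0.315039 / 0.015 = 21.00 years

21.00


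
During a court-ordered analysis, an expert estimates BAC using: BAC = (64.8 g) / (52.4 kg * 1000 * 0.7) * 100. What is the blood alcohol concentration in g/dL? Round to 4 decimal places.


Applying the Widmark formula:
BAC = (dose_g / (body_wt * 1000 * r)) * 100
Denominator = 52.4 * 1000 * 0.7 = 36680
BAC = (64.8 / 36680) * 100
BAC = 0.1767 g/dL

0.1767


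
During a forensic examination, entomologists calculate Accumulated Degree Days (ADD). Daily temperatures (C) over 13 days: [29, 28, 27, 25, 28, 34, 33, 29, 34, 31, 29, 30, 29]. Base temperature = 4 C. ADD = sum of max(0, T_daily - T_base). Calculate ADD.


Computing ADD day by day:
Day 1: max(0, 29 - 4) = 25
Day 2: max(0, 28 - 4) = 24
Day 3: max(0, 27 - 4) = 23
Day 4: max(0, 25 - 4) = 21
Day 5: max(0, 28 - 4) = 24
Day 6: max(0, 34 - 4) = 30
Day 7: max(0, 33 - 4) = 29
Day 8: max(0, 29 - 4) = 25
Day 9: max(0, 34 - 4) = 30
Day 10: max(0, 31 - 4) = 27
Day 11: max(0, 29 - 4) = 25
Day 12: max(0, 30 - 4) = 26
Day 13: max(0, 29 - 4) = 25
Total ADD = 334

334


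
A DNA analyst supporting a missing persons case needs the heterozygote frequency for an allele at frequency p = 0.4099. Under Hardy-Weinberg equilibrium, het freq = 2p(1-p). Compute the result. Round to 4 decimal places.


Hardy-Weinberg heterozygote frequency:
q = 1 - p = 1 - 0.4099 = 0.5901
2pq = 2 * 0.4099 * 0.5901 = 0.4838

0.4838


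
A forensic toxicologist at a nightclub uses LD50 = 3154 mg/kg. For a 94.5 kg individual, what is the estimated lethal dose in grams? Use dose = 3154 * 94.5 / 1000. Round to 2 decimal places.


Lethal dose calculation:
Lethal dose = LD50 * body_weight / 1000
= 3154 * 94.5 / 1000
= 298053 / 1000
= 298.05 g

298.05


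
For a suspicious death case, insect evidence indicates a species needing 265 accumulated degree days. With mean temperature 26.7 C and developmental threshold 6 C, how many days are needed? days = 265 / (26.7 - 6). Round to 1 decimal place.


Insect development time:
Effective temperature = avg_temp - T_base = 26.7 - 6 = 20.7 C
Days = ADD / effective_temp = 265 / 20.7 = 12.8 days

12.8


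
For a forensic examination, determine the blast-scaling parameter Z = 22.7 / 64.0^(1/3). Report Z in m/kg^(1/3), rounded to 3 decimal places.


Scaled distance calculation:
W^(1/3) = 64.0^(1/3) = 4
Z = R / W^(1/3) = 22.7 / 4
Z = 5.675 m/kg^(1/3)

5.675


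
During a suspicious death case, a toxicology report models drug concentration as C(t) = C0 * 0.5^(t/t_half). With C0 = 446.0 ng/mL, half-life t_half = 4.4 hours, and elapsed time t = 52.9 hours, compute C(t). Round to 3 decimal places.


Drug concentration decay:
Number of half-lives = t / t_half = 52.9 / 4.4 = 12.022727
Decay factor = 0.5^12.022727 = 0.00024032
C(t) = 446.0 * 0.00024032 = 0.107 ng/mL

0.107


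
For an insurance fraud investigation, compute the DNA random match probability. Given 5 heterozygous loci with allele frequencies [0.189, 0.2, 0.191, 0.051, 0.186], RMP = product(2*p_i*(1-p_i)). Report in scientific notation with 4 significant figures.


Computing RMP for 5 loci:
Locus 1: 2 * 0.189 * 0.811 = 0.306558
Locus 2: 2 * 0.2 * 0.8 = 0.32
Locus 3: 2 * 0.191 * 0.809 = 0.309038
Locus 4: 2 * 0.051 * 0.949 = 0.096798
Locus 5: 2 * 0.186 * 0.814 = 0.302808
RMP = 8.886e-04

8.886e-04


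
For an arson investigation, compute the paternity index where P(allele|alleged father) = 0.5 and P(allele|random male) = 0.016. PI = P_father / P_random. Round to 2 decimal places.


Paternity Index calculation:
PI = P(allele|father) / P(allele|random)
PI = 0.5 / 0.016
PI = 31.25

31.25


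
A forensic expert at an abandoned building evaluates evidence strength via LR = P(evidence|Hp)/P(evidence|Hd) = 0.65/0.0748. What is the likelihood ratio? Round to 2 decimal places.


Likelihood ratio calculation:
LR = P(E|Hp) / P(E|Hd)
LR = 0.65 / 0.0748
LR = 8.69

8.69


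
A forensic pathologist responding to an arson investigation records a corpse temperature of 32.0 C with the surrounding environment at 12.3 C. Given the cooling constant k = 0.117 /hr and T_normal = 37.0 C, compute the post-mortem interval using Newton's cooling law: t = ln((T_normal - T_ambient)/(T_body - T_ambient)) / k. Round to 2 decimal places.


Using Newton's law of cooling:
t = ln((T_normal - T_ambient) / (T_body - T_ambient)) / k
T_normal - T_ambient = 24.7
T_body - T_ambient = 19.7
Ratio = 1.253807
ln(ratio) = 0.226185
t = 0.226185 / 0.117 = 1.93 hours

1.93


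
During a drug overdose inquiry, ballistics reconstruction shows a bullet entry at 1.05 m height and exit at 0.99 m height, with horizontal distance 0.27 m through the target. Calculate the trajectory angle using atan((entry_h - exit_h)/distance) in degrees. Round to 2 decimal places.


Bullet trajectory angle:
Height difference = 1.05 - 0.99 = 0.06 m
angle = atan(0.06 / 0.27)
angle = atan(0.222222)
angle = 12.53 degrees

12.53


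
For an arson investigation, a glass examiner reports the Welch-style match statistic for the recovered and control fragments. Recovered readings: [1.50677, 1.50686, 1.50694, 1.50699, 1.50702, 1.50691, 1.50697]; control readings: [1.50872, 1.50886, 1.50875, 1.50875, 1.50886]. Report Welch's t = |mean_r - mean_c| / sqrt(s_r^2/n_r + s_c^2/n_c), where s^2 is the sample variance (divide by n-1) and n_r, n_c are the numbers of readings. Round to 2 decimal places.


Welch's t-criterion for glass RI comparison:
Recovered mean = sum / n_r = 10.54846 / 7 = 1.5069229
Control mean = sum / n_c = 7.54394 / 5 = 1.508788
Recovered sample variance s_r^2 = 7.32381e-09
Control sample variance s_c^2 = 4.47e-09
Welch SE (unpooled) = sqrt(s_r^2/n_r + s_c^2/n_c) = sqrt(1.04626e-09 + 8.94e-10) = sqrt(1.94026e-09) = 4.40484e-05
|mean_r - mean_c| = 0.00186514
t = 0.00186514 / 4.40484e-05 = 42.34

42.34


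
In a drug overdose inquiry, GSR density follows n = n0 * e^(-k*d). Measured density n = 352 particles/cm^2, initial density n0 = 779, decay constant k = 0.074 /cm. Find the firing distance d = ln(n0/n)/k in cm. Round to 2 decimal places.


GSR distance calculation:
n0/n = 779 / 352 = 2.213068
ln(n0/n) = 0.79438
d = 0.79438 / 0.074 = 10.73 cm

10.73


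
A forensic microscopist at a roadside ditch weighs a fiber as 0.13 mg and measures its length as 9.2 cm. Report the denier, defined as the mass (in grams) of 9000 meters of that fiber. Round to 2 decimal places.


Denier calculation:
Mass in grams = 0.13 mg / 1000 = 0.00013 g
Length in meters = 9.2 cm / 100 = 0.092 m
Linear density = mass / length = 0.00013 / 0.092 = 0.00141304 g/m
Denier = (g/m) * 9000 = 0.00141304 * 9000 = 12.72

12.72


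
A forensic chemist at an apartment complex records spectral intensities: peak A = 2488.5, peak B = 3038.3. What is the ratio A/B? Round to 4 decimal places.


Spectral peak ratio:
Peak A = 2488.5 counts
Peak B = 3038.3 counts
Ratio = 2488.5 / 3038.3 = 0.8190

0.8190


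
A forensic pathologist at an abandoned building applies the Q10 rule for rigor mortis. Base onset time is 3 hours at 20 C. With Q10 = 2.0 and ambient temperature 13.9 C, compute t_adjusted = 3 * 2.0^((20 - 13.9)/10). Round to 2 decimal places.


Rigor mortis time adjustment:
Exponent = (T_ref - T_actual) / 10 = (20 - 13.9) / 10 = 0.61
Q10 factor = 2.0^0.61 = 1.52626
t_adjusted = 3 * 1.52626 = 4.58 hours

4.58


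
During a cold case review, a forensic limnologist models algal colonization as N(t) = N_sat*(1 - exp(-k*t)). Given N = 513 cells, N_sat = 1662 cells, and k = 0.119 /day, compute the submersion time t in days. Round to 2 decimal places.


PMSI from diatom colonization curve:
N / N_sat = 513 / 1662 = 0.308664
1 - N/N_sat = 0.691336
ln(1 - N/N_sat) = -0.369129
t = -ln(1 - N/N_sat) / k = -(-0.369129) / 0.119 = 3.10 days

3.10


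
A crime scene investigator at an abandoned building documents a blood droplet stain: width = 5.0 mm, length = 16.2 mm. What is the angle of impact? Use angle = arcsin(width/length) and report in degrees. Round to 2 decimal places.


Blood spatter impact angle calculation:
width / length = 5.0 / 16.2 = 0.308642
angle = arcsin(0.308642)
angle = 17.98 degrees

17.98


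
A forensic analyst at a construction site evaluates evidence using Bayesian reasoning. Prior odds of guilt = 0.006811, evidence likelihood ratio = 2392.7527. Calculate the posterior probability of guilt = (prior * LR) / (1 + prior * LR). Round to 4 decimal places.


Bayesian evidence evaluation:
Posterior odds = prior_odds * LR = 0.006811 * 2392.7527 = 16.29704
Posterior probability = posterior_odds / (1 + posterior_odds)
= 16.29704 / (1 + 16.29704)
= 16.29704 / 17.29704
= 0.9422

0.9422


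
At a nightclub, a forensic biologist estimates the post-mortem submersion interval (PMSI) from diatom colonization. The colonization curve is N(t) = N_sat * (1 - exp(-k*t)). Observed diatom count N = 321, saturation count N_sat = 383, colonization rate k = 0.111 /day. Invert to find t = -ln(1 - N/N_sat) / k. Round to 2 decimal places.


PMSI from diatom colonization curve:
N / N_sat = 321 / 383 = 0.83812
1 - N/N_sat = 0.16188
ln(1 - N/N_sat) = -1.8209
t = -ln(1 - N/N_sat) / k = -(-1.8209) / 0.111 = 16.40 days

16.40


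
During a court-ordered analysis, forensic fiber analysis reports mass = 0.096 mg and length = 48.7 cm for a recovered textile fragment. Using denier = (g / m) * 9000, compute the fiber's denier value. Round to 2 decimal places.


Denier calculation:
Mass in grams = 0.096 mg / 1000 = 0.000096 g
Length in meters = 48.7 cm / 100 = 0.487 m
Linear density = mass / length = 0.000096 / 0.487 = 0.00019713 g/m
Denier = (g/m) * 9000 = 0.00019713 * 9000 = 1.77

1.77


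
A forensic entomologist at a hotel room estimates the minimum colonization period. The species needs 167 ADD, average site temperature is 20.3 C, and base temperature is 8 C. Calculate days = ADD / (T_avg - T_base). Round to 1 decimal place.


Insect development time:
Effective temperature = avg_temp - T_base = 20.3 - 8 = 12.3 C
Days = ADD / effective_temp = 167 / 12.3 = 13.6 days

13.6


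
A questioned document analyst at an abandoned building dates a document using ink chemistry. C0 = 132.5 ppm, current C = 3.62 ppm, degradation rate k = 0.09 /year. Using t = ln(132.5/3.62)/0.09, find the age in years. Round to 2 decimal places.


Document age estimation:
C0/C = 132.5 / 3.62 = 36.60221
ln(C0/C) = 3.600109
t = 3.600109 / 0.09 = 40.00 years

40.00


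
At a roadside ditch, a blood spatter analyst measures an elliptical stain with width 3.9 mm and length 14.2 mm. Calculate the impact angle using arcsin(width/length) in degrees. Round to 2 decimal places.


Blood spatter impact angle calculation:
width / length = 3.9 / 14.2 = 0.274648
angle = arcsin(0.274648)
angle = 15.94 degrees

15.94


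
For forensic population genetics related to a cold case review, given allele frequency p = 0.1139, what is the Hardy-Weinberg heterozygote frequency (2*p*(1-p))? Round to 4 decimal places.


Hardy-Weinberg heterozygote frequency:
q = 1 - p = 1 - 0.1139 = 0.8861
2pq = 2 * 0.1139 * 0.8861 = 0.2019

0.2019


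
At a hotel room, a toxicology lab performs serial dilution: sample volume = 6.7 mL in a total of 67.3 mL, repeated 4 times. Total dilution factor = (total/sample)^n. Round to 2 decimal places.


Dilution factor calculation:
Single dilution = V_total / V_sample = 67.3 / 6.7 ≈ 10.044776
Number of dilutions = 4
Total DF = (67.3 / 6.7)^4 (full precision, rounded at the end) = 10180.31

10180.31


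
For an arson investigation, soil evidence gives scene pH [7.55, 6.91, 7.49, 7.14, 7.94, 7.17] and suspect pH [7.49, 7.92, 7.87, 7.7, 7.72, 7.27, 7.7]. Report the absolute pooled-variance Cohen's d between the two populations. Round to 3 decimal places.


Pooled-variance Cohen's d for soil pH comparison:
Scene mean = 44.2 / 6 = 7.366667
Suspect mean = 53.67 / 7 = 7.667143
Scene sample variance s_s^2 = 0.135227
Suspect sample variance s_c^2 = 0.049857
Pooled variance = ((n_s-1)*s_s^2 + (n_c-1)*s_c^2) / (n_s + n_c - 2) = 0.088661
Pooled SD = sqrt(0.088661) = 0.29776
Mean difference = -0.300476
|d| = |-0.300476| / 0.29776 = 1.009

1.009


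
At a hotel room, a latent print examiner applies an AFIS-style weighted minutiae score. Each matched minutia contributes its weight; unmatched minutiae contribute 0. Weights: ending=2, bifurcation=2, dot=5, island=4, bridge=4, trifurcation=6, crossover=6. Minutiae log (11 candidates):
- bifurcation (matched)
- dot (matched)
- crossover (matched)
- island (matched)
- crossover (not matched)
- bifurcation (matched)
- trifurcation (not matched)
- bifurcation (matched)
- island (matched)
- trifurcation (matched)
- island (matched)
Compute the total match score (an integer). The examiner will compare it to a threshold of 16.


Weighted minutiae match score:
  bifurcation: matched, +2 (running total 2)
  dot: matched, +5 (running total 7)
  crossover: matched, +6 (running total 13)
  island: matched, +4 (running total 17)
  crossover: not matched, +0
  bifurcation: matched, +2 (running total 19)
  trifurcation: not matched, +0
  bifurcation: matched, +2 (running total 21)
  island: matched, +4 (running total 25)
  trifurcation: matched, +6 (running total 31)
  island: matched, +4 (running total 35)
Total score = 35
Threshold = 16; verdict = identification

35


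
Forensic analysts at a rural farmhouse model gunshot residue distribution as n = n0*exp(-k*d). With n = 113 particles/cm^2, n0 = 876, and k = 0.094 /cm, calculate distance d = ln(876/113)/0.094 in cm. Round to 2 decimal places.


GSR distance calculation:
n0/n = 876 / 113 = 7.752212
ln(n0/n) = 2.047978
d = 2.047978 / 0.094 = 21.79 cm

21.79


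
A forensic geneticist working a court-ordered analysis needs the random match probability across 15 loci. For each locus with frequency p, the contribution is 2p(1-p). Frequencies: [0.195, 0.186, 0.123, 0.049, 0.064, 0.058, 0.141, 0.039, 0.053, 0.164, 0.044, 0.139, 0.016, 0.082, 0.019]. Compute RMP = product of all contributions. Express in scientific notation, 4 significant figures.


Computing RMP for 15 loci:
Locus 1: 2 * 0.195 * 0.805 = 0.31395
Locus 2: 2 * 0.186 * 0.814 = 0.302808
Locus 3: 2 * 0.123 * 0.877 = 0.215742
Locus 4: 2 * 0.049 * 0.951 = 0.093198
Locus 5: 2 * 0.064 * 0.936 = 0.119808
Locus 6: 2 * 0.058 * 0.942 = 0.109272
Locus 7: 2 * 0.141 * 0.859 = 0.242238
Locus 8: 2 * 0.039 * 0.961 = 0.074958
Locus 9: 2 * 0.053 * 0.947 = 0.100382
Locus 10: 2 * 0.164 * 0.836 = 0.274208
Locus 11: 2 * 0.044 * 0.956 = 0.084128
Locus 12: 2 * 0.139 * 0.861 = 0.239358
Locus 13: 2 * 0.016 * 0.984 = 0.031488
Locus 14: 2 * 0.082 * 0.918 = 0.150552
Locus 15: 2 * 0.019 * 0.981 = 0.037278
RMP = 4.451e-14

4.451e-14
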